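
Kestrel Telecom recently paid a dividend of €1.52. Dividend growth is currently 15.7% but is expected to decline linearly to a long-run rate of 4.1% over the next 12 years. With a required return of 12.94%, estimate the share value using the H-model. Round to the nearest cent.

H-model: P₀ = D₀[(1+g_L) + H(g_S−g_L)]/(r−g_L), with H = 12/2 = 6.
P₀ = 1.52 × [(1+0.041) + 6×(0.157−0.041)] / (0.1294−0.041)
   = 1.52 × 1.7370 / 0.0884 = 29.8670

€29.87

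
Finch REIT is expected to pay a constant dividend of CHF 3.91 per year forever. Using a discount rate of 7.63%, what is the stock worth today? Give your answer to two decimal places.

Zero-growth DDM (perpetuity): P₀ = D/r = 3.91 / 0.0763 = 51.2451

CHF 51.25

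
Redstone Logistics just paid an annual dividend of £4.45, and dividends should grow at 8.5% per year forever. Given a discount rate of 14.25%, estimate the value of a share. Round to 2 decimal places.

Gordon growth model: P₀ = D₁/(r − g). D₁ = 4.45 × (1 + 0.085) = 4.8282.
P₀ = 4.8282 / (0.1425 − 0.085) = 4.8282 / 0.0575 = 83.9696

£83.97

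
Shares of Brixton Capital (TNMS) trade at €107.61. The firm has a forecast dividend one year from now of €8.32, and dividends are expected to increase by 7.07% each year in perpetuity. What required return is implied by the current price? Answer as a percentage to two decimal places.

14.80%

Rearranging the constant-growth DDM: r = D₁/P₀ + g.
r = 8.3200 / 107.61 + 0.0707 = 0.07732 + 0.0707 = 0.14802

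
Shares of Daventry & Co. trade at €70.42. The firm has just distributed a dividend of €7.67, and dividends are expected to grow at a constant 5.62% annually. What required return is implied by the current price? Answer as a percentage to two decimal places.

17.12%

Rearranging the constant-growth DDM: r = D₁/P₀ + g.
D₁ = 7.67 × (1 + 0.0562) = 8.1011.
r = 8.1011 / 70.42 + 0.0562 = 0.11504 + 0.0562 = 0.17124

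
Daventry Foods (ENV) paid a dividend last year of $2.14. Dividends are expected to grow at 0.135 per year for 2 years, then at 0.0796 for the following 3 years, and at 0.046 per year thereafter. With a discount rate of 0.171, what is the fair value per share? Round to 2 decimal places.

$22.41

Three-stage DDM. Project D₁…D_5; terminal Gordon value at t=5 with g = 0.046; discount at r = 0.171.
D_1 = 2.4289
D_2 = 2.7568
D_3 = 2.9762
D_4 = 3.2132
D_5 = 3.4689
TV_5 = 3.6285/(0.171−0.046) = 29.0279
P₀ = Σ Dₜ/(1+r)ᵗ + TV_5/(1+r)^5 = 22.4060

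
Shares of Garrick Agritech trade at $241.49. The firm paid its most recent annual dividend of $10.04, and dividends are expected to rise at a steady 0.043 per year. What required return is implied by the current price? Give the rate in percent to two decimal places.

8.64%

Rearranging the constant-growth DDM: r = D₁/P₀ + g.
D₁ = 10.04 × (1 + 0.043) = 10.4717.
r = 10.4717 / 241.49 + 0.043 = 0.04336 + 0.043 = 0.08636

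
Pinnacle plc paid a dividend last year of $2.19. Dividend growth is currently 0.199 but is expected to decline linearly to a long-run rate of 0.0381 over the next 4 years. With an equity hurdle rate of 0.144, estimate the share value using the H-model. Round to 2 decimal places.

$28.12

H-model: P₀ = D₀[(1+g_L) + H(g_S−g_L)]/(r−g_L), with H = 4/2 = 2.
P₀ = 2.19 × [(1+0.0381) + 2×(0.199−0.0381)] / (0.144−0.0381)
   = 2.19 × 1.3599 / 0.1059 = 28.1226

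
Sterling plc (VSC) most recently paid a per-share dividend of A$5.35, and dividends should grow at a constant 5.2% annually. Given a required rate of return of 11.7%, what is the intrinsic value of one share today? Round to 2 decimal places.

Gordon growth model: P₀ = D₁/(r − g). D₁ = 5.35 × (1 + 0.052) = 5.6282.
P₀ = 5.6282 / (0.117 − 0.052) = 5.6282 / 0.065 = 86.5877

A$86.59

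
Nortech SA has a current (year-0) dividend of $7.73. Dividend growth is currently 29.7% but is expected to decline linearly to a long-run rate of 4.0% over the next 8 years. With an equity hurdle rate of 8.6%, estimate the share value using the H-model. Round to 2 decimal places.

H-model: P₀ = D₀[(1+g_L) + H(g_S−g_L)]/(r−g_L), with H = 8/2 = 4.
P₀ = 7.73 × [(1+0.04) + 4×(0.297−0.04)] / (0.086−0.04)
   = 7.73 × 2.0680 / 0.046 = 347.5139

$347.51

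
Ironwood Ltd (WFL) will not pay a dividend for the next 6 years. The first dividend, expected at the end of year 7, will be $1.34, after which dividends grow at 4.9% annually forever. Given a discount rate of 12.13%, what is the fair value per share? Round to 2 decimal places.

Deferred-dividend DDM. At t=6 the remaining stream is a growing perpetuity with first payment D_7 = 1.34.
V_6 = D_7/(r−g) = 1.34/(0.1213−0.049) = 18.5339
P₀ = V_6/(1+r)^6 = 18.5339/(1+0.1213)^6 = 9.3247

$9.32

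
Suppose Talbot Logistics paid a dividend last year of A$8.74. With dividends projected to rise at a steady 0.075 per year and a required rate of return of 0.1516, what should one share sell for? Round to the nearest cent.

Gordon growth model: P₀ = D₁/(r − g). D₁ = 8.74 × (1 + 0.075) = 9.3955.
P₀ = 9.3955 / (0.1516 − 0.075) = 9.3955 / 0.0766 = 122.6567

A$122.66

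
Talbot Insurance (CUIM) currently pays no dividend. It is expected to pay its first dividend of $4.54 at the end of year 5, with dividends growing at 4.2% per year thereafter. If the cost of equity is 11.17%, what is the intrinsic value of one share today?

Deferred-dividend DDM. At t=4 the remaining stream is a growing perpetuity with first payment D_5 = 4.54.
V_4 = D_5/(r−g) = 4.54/(0.1117−0.042) = 65.1363
P₀ = V_4/(1+r)^4 = 65.1363/(1+0.1117)^4 = 42.6454

$42.65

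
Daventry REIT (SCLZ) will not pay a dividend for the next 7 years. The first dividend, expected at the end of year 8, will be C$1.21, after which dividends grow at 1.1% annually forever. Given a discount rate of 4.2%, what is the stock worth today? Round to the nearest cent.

Deferred-dividend DDM. At t=7 the remaining stream is a growing perpetuity with first payment D_8 = 1.21.
V_7 = D_8/(r−g) = 1.21/(0.042−0.011) = 39.0323
P₀ = V_7/(1+r)^7 = 39.0323/(1+0.042)^7 = 29.2651

C$29.27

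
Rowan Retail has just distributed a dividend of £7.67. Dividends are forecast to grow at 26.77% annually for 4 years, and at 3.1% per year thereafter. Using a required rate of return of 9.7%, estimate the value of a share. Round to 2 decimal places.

Two-stage DDM. Project D₁…D_4 at 0.2677, terminal growth 0.031, discount at r = 0.097.
D_1 = 9.7233
D_2 = 12.3262
D_3 = 15.6259
D_4 = 19.8089
Terminal value at t=4: TV = D_5/(r−g) = 20.4230/(0.097−0.031) = 309.4397
P₀ = 9.7233/(1+0.097)^1 + 12.3262/(1+0.097)^2 + 15.6259/(1+0.097)^3 + 19.8089/(1+0.097)^4 + 309.4397/(1+0.097)^4 = 258.2941

£258.29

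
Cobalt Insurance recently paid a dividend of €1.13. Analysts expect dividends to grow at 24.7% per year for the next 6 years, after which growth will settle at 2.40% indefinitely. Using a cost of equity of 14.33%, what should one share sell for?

Two-stage DDM. Project D₁…D_6 at 0.247, terminal growth 0.024, discount at r = 0.1433.
D_1 = 1.4091
D_2 = 1.7572
D_3 = 2.1912
D_4 = 2.7324
D_5 = 3.4073
D_6 = 4.2489
Terminal value at t=6: TV = D_7/(r−g) = 4.3509/(0.1433−0.024) = 36.4701
P₀ = 1.4091/(1+0.1433)^1 + 1.7572/(1+0.1433)^2 + 2.1912/(1+0.1433)^3 + 2.7324/(1+0.1433)^4 + 3.4073/(1+0.1433)^5 + 4.2489/(1+0.1433)^6 + 36.4701/(1+0.1433)^6 = 25.6185

€25.62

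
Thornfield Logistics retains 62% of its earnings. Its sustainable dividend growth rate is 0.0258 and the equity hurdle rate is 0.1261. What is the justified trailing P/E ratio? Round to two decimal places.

Payout ratio b = 1 − 0.62 = 0.38.
Justified trailing P/E = b(1+g)/(r−g) = 0.38×(1+0.0258)/(0.1261−0.0258) = 3.8864

3.89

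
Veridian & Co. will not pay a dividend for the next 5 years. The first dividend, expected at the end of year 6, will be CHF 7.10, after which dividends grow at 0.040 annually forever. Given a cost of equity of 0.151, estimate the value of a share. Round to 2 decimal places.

CHF 31.66

Deferred-dividend DDM. At t=5 the remaining stream is a growing perpetuity with first payment D_6 = 7.10.
V_5 = D_6/(r−g) = 7.10/(0.151−0.04) = 63.9640
P₀ = V_5/(1+r)^5 = 63.9640/(1+0.151)^5 = 31.6635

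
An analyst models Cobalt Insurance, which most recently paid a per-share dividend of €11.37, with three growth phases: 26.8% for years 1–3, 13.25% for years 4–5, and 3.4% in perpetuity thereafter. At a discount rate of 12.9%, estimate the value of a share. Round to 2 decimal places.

€251.99

Three-stage DDM. Project D₁…D_5; terminal Gordon value at t=5 with g = 0.034; discount at r = 0.129.
D_1 = 14.4172
D_2 = 18.2810
D_3 = 23.1803
D_4 = 26.2516
D_5 = 29.7300
TV_5 = 30.7408/(0.129−0.034) = 323.5874
P₀ = Σ Dₜ/(1+r)ᵗ + TV_5/(1+r)^5 = 251.9947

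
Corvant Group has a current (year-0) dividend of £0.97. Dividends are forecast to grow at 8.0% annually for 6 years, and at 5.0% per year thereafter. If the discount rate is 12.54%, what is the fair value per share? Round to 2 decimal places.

Two-stage DDM. Project D₁…D_6 at 0.08, terminal growth 0.05, discount at r = 0.1254.
D_1 = 1.0476
D_2 = 1.1314
D_3 = 1.2219
D_4 = 1.3197
D_5 = 1.4252
D_6 = 1.5393
Terminal value at t=6: TV = D_7/(r−g) = 1.6162/(0.1254−0.05) = 21.4354
P₀ = 1.0476/(1+0.1254)^1 + 1.1314/(1+0.1254)^2 + 1.2219/(1+0.1254)^3 + 1.3197/(1+0.1254)^4 + 1.4252/(1+0.1254)^5 + 1.5393/(1+0.1254)^6 + 21.4354/(1+0.1254)^6 = 15.6023

£15.60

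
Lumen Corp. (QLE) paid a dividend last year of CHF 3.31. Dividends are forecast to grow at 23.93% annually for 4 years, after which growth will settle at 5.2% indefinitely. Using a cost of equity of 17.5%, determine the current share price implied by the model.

CHF 50.19

Two-stage DDM. Project D₁…D_4 at 0.2393, terminal growth 0.052, discount at r = 0.175.
D_1 = 4.1021
D_2 = 5.0837
D_3 = 6.3002
D_4 = 7.8079
Terminal value at t=4: TV = D_5/(r−g) = 8.2139/(0.175−0.052) = 66.7797
P₀ = 4.1021/(1+0.175)^1 + 5.0837/(1+0.175)^2 + 6.3002/(1+0.175)^3 + 7.8079/(1+0.175)^4 + 66.7797/(1+0.175)^4 = 50.1875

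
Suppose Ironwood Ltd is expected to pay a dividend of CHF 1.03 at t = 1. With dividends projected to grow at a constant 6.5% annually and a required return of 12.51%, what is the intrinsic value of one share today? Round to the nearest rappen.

Gordon growth model: P₀ = D₁/(r − g), with D₁ = 1.03 given directly.
P₀ = 1.0300 / (0.1251 − 0.065) = 1.0300 / 0.0601 = 17.1381

CHF 17.14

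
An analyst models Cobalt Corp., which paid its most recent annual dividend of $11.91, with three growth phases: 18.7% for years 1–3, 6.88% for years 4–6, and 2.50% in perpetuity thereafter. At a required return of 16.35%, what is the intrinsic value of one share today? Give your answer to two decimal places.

Three-stage DDM. Project D₁…D_6; terminal Gordon value at t=6 with g = 0.025; discount at r = 0.1635.
D_1 = 14.1372
D_2 = 16.7808
D_3 = 19.9188
D_4 = 21.2893
D_5 = 22.7540
D_6 = 24.3194
TV_6 = 24.9274/(0.1635−0.025) = 179.9813
P₀ = Σ Dₜ/(1+r)ᵗ + TV_6/(1+r)^6 = 141.8329

$141.83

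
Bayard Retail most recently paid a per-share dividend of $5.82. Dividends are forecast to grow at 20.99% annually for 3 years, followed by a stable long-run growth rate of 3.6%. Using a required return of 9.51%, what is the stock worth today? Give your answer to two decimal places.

Two-stage DDM. Project D₁…D_3 at 0.2099, terminal growth 0.036, discount at r = 0.0951.
D_1 = 7.0416
D_2 = 8.5197
D_3 = 10.3079
Terminal value at t=3: TV = D_4/(r−g) = 10.6790/(0.0951−0.036) = 180.6940
P₀ = 7.0416/(1+0.0951)^1 + 8.5197/(1+0.0951)^2 + 10.3079/(1+0.0951)^3 + 180.6940/(1+0.0951)^3 = 158.9718

$158.97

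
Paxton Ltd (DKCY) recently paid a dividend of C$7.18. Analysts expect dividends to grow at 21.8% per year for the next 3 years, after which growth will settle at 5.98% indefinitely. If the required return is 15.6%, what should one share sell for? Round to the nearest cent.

C$116.46

Two-stage DDM. Project D₁…D_3 at 0.218, terminal growth 0.0598, discount at r = 0.156.
D_1 = 8.7452
D_2 = 10.6517
D_3 = 12.9738
Terminal value at t=3: TV = D_4/(r−g) = 13.7496/(0.156−0.0598) = 142.9273
P₀ = 8.7452/(1+0.156)^1 + 10.6517/(1+0.156)^2 + 12.9738/(1+0.156)^3 + 142.9273/(1+0.156)^3 = 116.4555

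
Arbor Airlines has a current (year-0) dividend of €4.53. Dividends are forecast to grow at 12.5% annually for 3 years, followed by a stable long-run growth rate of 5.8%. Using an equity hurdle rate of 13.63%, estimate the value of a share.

Two-stage DDM. Project D₁…D_3 at 0.125, terminal growth 0.058, discount at r = 0.1363.
D_1 = 5.0963
D_2 = 5.7333
D_3 = 6.4499
Terminal value at t=3: TV = D_4/(r−g) = 6.8240/(0.1363−0.058) = 87.1525
P₀ = 5.0963/(1+0.1363)^1 + 5.7333/(1+0.1363)^2 + 6.4499/(1+0.1363)^3 + 87.1525/(1+0.1363)^3 = 72.7234

€72.72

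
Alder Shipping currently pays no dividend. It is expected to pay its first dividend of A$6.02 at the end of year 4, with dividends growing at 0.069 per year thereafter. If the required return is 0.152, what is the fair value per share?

Deferred-dividend DDM. At t=3 the remaining stream is a growing perpetuity with first payment D_4 = 6.02.
V_3 = D_4/(r−g) = 6.02/(0.152−0.069) = 72.5301
P₀ = V_3/(1+r)^3 = 72.5301/(1+0.152)^3 = 47.4418

A$47.44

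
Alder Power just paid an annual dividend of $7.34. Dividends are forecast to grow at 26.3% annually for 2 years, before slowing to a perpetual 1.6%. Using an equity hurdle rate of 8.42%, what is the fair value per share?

$166.90

Two-stage DDM. Project D₁…D_2 at 0.263, terminal growth 0.016, discount at r = 0.0842.
D_1 = 9.2704
D_2 = 11.7085
Terminal value at t=2: TV = D_3/(r−g) = 11.8959/(0.0842−0.016) = 174.4264
P₀ = 9.2704/(1+0.0842)^1 + 11.7085/(1+0.0842)^2 + 174.4264/(1+0.0842)^2 = 166.8972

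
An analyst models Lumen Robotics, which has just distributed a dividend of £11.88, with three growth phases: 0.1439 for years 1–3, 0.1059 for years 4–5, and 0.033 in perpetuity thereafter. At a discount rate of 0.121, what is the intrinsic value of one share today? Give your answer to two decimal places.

£206.07

Three-stage DDM. Project D₁…D_5; terminal Gordon value at t=5 with g = 0.033; discount at r = 0.121.
D_1 = 13.5895
D_2 = 15.5451
D_3 = 17.7820
D_4 = 19.6651
D_5 = 21.7477
TV_5 = 22.4653/(0.121−0.033) = 255.2878
P₀ = Σ Dₜ/(1+r)ᵗ + TV_5/(1+r)^5 = 206.0665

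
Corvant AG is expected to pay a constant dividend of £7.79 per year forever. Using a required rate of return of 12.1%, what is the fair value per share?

Zero-growth DDM (perpetuity): P₀ = D/r = 7.79 / 0.121 = 64.3802

£64.38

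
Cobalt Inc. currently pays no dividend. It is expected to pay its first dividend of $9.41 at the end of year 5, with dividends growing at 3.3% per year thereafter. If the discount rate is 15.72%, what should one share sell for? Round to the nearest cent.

Deferred-dividend DDM. At t=4 the remaining stream is a growing perpetuity with first payment D_5 = 9.41.
V_4 = D_5/(r−g) = 9.41/(0.1572−0.033) = 75.7649
P₀ = V_4/(1+r)^4 = 75.7649/(1+0.1572)^4 = 42.2507

$42.25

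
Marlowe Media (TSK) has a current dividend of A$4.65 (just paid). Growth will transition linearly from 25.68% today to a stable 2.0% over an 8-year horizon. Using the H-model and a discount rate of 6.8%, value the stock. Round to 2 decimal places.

A$190.57

H-model: P₀ = D₀[(1+g_L) + H(g_S−g_L)]/(r−g_L), with H = 8/2 = 4.
P₀ = 4.65 × [(1+0.02) + 4×(0.2568−0.02)] / (0.068−0.02)
   = 4.65 × 1.9672 / 0.048 = 190.5725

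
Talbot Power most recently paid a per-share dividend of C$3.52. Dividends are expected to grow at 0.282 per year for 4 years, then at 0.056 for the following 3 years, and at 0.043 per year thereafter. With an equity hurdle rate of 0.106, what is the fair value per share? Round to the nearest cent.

Three-stage DDM. Project D₁…D_7; terminal Gordon value at t=7 with g = 0.043; discount at r = 0.106.
D_1 = 4.5126
D_2 = 5.7852
D_3 = 7.4166
D_4 = 9.5081
D_5 = 10.0406
D_6 = 10.6028
D_7 = 11.1966
TV_7 = 11.6781/(0.106−0.043) = 185.3661
P₀ = Σ Dₜ/(1+r)ᵗ + TV_7/(1+r)^7 = 129.6051

C$129.61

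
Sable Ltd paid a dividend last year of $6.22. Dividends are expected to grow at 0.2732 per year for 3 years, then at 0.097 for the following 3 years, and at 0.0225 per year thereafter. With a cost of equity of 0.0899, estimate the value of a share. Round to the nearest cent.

Three-stage DDM. Project D₁…D_6; terminal Gordon value at t=6 with g = 0.0225; discount at r = 0.0899.
D_1 = 7.9193
D_2 = 10.0829
D_3 = 12.8375
D_4 = 14.0827
D_5 = 15.4488
D_6 = 16.9473
TV_6 = 17.3286/(0.0899−0.0225) = 257.1009
P₀ = Σ Dₜ/(1+r)ᵗ + TV_6/(1+r)^6 = 209.1912

$209.19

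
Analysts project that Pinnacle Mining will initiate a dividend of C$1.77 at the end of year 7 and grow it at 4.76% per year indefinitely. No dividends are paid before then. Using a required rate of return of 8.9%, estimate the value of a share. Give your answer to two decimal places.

C$25.63

Deferred-dividend DDM. At t=6 the remaining stream is a growing perpetuity with first payment D_7 = 1.77.
V_6 = D_7/(r−g) = 1.77/(0.089−0.0476) = 42.7536
P₀ = V_6/(1+r)^6 = 42.7536/(1+0.089)^6 = 25.6334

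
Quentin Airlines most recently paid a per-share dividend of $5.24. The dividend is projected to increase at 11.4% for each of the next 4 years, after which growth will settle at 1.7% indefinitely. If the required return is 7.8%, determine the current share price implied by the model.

$122.40

Two-stage DDM. Project D₁…D_4 at 0.114, terminal growth 0.017, discount at r = 0.078.
D_1 = 5.8374
D_2 = 6.5028
D_3 = 7.2441
D_4 = 8.0700
Terminal value at t=4: TV = D_5/(r−g) = 8.2072/(0.078−0.017) = 134.5436
P₀ = 5.8374/(1+0.078)^1 + 6.5028/(1+0.078)^2 + 7.2441/(1+0.078)^3 + 8.0700/(1+0.078)^4 + 134.5436/(1+0.078)^4 = 122.3989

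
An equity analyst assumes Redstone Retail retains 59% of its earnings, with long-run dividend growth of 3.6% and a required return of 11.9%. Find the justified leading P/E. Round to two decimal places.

Payout ratio b = 1 − 0.59 = 0.41.
Justified leading P/E = b/(r−g) = 0.41/(0.119−0.036) = 4.9398

4.94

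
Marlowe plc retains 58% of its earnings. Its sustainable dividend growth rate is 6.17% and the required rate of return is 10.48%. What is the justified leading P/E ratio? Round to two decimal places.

Payout ratio b = 1 − 0.58 = 0.42.
Justified leading P/E = b/(r−g) = 0.42/(0.1048−0.0617) = 9.7448

9.74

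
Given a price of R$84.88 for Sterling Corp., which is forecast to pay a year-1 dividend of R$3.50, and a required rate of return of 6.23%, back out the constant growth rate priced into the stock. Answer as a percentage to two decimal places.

From P₀ = D₁/(r − g), the implied growth is g = r − D₁/P₀.
g = 0.0623 − 3.50/84.88 = 0.0623 − 0.04123 = 0.02107

2.11%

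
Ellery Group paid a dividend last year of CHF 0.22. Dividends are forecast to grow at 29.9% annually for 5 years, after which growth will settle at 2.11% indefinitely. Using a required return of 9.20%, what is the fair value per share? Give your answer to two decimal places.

Two-stage DDM. Project D₁…D_5 at 0.299, terminal growth 0.0211, discount at r = 0.092.
D_1 = 0.2858
D_2 = 0.3712
D_3 = 0.4822
D_4 = 0.6264
D_5 = 0.8137
Terminal value at t=5: TV = D_6/(r−g) = 0.8309/(0.092−0.0211) = 11.7190
P₀ = 0.2858/(1+0.092)^1 + 0.3712/(1+0.092)^2 + 0.4822/(1+0.092)^3 + 0.6264/(1+0.092)^4 + 0.8137/(1+0.092)^5 + 11.7190/(1+0.092)^5 = 9.4549

CHF 9.45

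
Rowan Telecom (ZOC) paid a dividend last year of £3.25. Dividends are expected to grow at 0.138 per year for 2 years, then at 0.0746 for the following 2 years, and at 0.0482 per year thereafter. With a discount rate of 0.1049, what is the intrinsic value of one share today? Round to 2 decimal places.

Three-stage DDM. Project D₁…D_4; terminal Gordon value at t=4 with g = 0.0482; discount at r = 0.1049.
D_1 = 3.6985
D_2 = 4.2089
D_3 = 4.5229
D_4 = 4.8603
TV_4 = 5.0945/(0.1049−0.0482) = 89.8509
P₀ = Σ Dₜ/(1+r)ᵗ + TV_4/(1+r)^4 = 73.6972

£73.70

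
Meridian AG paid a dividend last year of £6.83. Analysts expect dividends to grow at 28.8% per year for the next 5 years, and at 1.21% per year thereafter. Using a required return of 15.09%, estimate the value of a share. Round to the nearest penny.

Two-stage DDM. Project D₁…D_5 at 0.288, terminal growth 0.0121, discount at r = 0.1509.
D_1 = 8.7970
D_2 = 11.3306
D_3 = 14.5938
D_4 = 18.7968
D_5 = 24.2103
Terminal value at t=5: TV = D_6/(r−g) = 24.5032/(0.1509−0.0121) = 176.5363
P₀ = 8.7970/(1+0.1509)^1 + 11.3306/(1+0.1509)^2 + 14.5938/(1+0.1509)^3 + 18.7968/(1+0.1509)^4 + 24.2103/(1+0.1509)^5 + 176.5363/(1+0.1509)^5 = 135.9014

£135.90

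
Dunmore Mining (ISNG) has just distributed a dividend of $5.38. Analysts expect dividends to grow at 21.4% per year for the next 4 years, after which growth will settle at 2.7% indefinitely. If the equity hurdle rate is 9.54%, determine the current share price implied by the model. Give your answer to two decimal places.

$149.88

Two-stage DDM. Project D₁…D_4 at 0.214, terminal growth 0.027, discount at r = 0.0954.
D_1 = 6.5313
D_2 = 7.9290
D_3 = 9.6258
D_4 = 11.6858
Terminal value at t=4: TV = D_5/(r−g) = 12.0013/(0.0954−0.027) = 175.4573
P₀ = 6.5313/(1+0.0954)^1 + 7.9290/(1+0.0954)^2 + 9.6258/(1+0.0954)^3 + 11.6858/(1+0.0954)^4 + 175.4573/(1+0.0954)^4 = 149.8759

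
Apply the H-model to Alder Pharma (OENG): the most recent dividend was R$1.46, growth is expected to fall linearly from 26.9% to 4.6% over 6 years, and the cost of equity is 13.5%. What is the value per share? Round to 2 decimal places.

H-model: P₀ = D₀[(1+g_L) + H(g_S−g_L)]/(r−g_L), with H = 6/2 = 3.
P₀ = 1.46 × [(1+0.046) + 3×(0.269−0.046)] / (0.135−0.046)
   = 1.46 × 1.7150 / 0.089 = 28.1337

R$28.13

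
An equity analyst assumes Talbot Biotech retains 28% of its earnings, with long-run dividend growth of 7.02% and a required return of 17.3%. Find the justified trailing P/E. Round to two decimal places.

7.50

Payout ratio b = 1 − 0.28 = 0.72.
Justified trailing P/E = b(1+g)/(r−g) = 0.72×(1+0.0702)/(0.173−0.0702) = 7.4956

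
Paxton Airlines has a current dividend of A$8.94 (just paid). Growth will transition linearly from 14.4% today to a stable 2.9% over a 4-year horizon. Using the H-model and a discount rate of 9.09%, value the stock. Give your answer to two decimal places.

A$181.83

H-model: P₀ = D₀[(1+g_L) + H(g_S−g_L)]/(r−g_L), with H = 4/2 = 2.
P₀ = 8.94 × [(1+0.029) + 2×(0.144−0.029)] / (0.0909−0.029)
   = 8.94 × 1.2590 / 0.0619 = 181.8330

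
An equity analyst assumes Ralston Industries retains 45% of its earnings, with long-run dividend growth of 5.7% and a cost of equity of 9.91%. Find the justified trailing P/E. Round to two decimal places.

Payout ratio b = 1 − 0.45 = 0.55.
Justified trailing P/E = b(1+g)/(r−g) = 0.55×(1+0.057)/(0.0991−0.057) = 13.8088

13.81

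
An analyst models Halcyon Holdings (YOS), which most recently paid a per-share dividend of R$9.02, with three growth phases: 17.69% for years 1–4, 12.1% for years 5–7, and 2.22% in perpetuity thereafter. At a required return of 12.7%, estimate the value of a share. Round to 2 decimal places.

R$175.06

Three-stage DDM. Project D₁…D_7; terminal Gordon value at t=7 with g = 0.0222; discount at r = 0.127.
D_1 = 10.6156
D_2 = 12.4935
D_3 = 14.7037
D_4 = 17.3047
D_5 = 19.3986
D_6 = 21.7458
D_7 = 24.3771
TV_7 = 24.9182/(0.127−0.0222) = 237.7695
P₀ = Σ Dₜ/(1+r)ᵗ + TV_7/(1+r)^7 = 175.0582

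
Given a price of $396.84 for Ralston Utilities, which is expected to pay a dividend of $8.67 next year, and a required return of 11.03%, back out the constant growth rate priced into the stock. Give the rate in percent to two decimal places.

8.85%

From P₀ = D₁/(r − g), the implied growth is g = r − D₁/P₀.
g = 0.1103 − 8.67/396.84 = 0.1103 − 0.02185 = 0.08845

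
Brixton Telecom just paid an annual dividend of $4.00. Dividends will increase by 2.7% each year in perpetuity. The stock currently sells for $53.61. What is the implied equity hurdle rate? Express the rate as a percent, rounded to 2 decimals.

Rearranging the constant-growth DDM: r = D₁/P₀ + g.
D₁ = 4.00 × (1 + 0.027) = 4.1080.
r = 4.1080 / 53.61 + 0.027 = 0.07663 + 0.027 = 0.10363

10.36%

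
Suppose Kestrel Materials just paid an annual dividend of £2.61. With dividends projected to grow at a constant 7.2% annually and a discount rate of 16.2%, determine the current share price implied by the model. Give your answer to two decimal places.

£31.09

Gordon growth model: P₀ = D₁/(r − g). D₁ = 2.61 × (1 + 0.072) = 2.7979.
P₀ = 2.7979 / (0.162 − 0.072) = 2.7979 / 0.09 = 31.0880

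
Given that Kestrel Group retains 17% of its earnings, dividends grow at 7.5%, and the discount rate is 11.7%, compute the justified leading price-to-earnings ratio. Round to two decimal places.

Payout ratio b = 1 − 0.17 = 0.83.
Justified leading P/E = b/(r−g) = 0.83/(0.117−0.075) = 19.7619

19.76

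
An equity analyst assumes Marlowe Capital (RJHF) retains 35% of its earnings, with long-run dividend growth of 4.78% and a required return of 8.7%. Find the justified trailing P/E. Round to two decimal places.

17.37

Payout ratio b = 1 − 0.35 = 0.65.
Justified trailing P/E = b(1+g)/(r−g) = 0.65×(1+0.0478)/(0.087−0.0478) = 17.3742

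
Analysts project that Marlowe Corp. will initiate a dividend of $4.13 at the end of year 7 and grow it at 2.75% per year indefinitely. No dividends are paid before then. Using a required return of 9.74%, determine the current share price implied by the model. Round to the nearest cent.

$33.83

Deferred-dividend DDM. At t=6 the remaining stream is a growing perpetuity with first payment D_7 = 4.13.
V_6 = D_7/(r−g) = 4.13/(0.0974−0.0275) = 59.0844
P₀ = V_6/(1+r)^6 = 59.0844/(1+0.0974)^6 = 33.8285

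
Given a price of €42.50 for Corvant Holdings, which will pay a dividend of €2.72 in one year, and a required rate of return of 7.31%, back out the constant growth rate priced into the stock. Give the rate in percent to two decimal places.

From P₀ = D₁/(r − g), the implied growth is g = r − D₁/P₀.
g = 0.0731 − 2.72/42.50 = 0.0731 − 0.06400 = 0.00910

0.91%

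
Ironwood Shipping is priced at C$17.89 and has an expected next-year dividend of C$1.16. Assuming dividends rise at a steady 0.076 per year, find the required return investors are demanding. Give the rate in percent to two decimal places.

Rearranging the constant-growth DDM: r = D₁/P₀ + g.
r = 1.1600 / 17.89 + 0.076 = 0.06484 + 0.076 = 0.14084

14.08%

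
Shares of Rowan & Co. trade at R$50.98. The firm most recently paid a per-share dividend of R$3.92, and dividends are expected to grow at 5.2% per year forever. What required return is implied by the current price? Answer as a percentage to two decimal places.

Rearranging the constant-growth DDM: r = D₁/P₀ + g.
D₁ = 3.92 × (1 + 0.052) = 4.1238.
r = 4.1238 / 50.98 + 0.052 = 0.08089 + 0.052 = 0.13289

13.29%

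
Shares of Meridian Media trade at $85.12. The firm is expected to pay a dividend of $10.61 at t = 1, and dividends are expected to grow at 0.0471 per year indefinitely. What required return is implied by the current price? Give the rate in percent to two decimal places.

17.17%

Rearranging the constant-growth DDM: r = D₁/P₀ + g.
r = 10.6100 / 85.12 + 0.0471 = 0.12465 + 0.0471 = 0.17175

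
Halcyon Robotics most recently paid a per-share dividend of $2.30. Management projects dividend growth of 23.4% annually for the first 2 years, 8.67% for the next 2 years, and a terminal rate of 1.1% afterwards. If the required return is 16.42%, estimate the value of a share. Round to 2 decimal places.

Three-stage DDM. Project D₁…D_4; terminal Gordon value at t=4 with g = 0.011; discount at r = 0.1642.
D_1 = 2.8382
D_2 = 3.5023
D_3 = 3.8060
D_4 = 4.1360
TV_4 = 4.1815/(0.1642−0.011) = 27.2942
P₀ = Σ Dₜ/(1+r)ᵗ + TV_4/(1+r)^4 = 24.5434

$24.54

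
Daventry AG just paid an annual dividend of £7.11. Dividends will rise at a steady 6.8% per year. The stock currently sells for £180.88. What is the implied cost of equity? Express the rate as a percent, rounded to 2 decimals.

11.00%

Rearranging the constant-growth DDM: r = D₁/P₀ + g.
D₁ = 7.11 × (1 + 0.068) = 7.5935.
r = 7.5935 / 180.88 + 0.068 = 0.04198 + 0.068 = 0.10998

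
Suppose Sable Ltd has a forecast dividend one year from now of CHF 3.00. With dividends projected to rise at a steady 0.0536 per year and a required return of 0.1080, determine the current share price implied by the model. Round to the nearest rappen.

CHF 55.15

Gordon growth model: P₀ = D₁/(r − g), with D₁ = 3.00 given directly.
P₀ = 3.0000 / (0.108 − 0.0536) = 3.0000 / 0.0544 = 55.1471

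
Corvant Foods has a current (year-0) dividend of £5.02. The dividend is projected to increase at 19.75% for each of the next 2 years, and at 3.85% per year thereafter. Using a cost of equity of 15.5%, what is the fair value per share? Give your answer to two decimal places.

£58.70

Two-stage DDM. Project D₁…D_2 at 0.1975, terminal growth 0.0385, discount at r = 0.155.
D_1 = 6.0114
D_2 = 7.1987
Terminal value at t=2: TV = D_3/(r−g) = 7.4759/(0.155−0.0385) = 64.1705
P₀ = 6.0114/(1+0.155)^1 + 7.1987/(1+0.155)^2 + 64.1705/(1+0.155)^2 = 58.7039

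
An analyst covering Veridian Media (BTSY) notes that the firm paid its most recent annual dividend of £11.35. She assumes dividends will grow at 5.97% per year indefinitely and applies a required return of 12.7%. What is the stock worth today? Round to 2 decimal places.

£178.72

Gordon growth model: P₀ = D₁/(r − g). D₁ = 11.35 × (1 + 0.0597) = 12.0276.
P₀ = 12.0276 / (0.127 − 0.0597) = 12.0276 / 0.0673 = 178.7161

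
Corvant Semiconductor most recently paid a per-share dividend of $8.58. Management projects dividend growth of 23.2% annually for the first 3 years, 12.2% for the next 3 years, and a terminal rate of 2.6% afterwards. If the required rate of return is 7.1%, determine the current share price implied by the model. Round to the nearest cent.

$419.69

Three-stage DDM. Project D₁…D_6; terminal Gordon value at t=6 with g = 0.026; discount at r = 0.071.
D_1 = 10.5706
D_2 = 13.0229
D_3 = 16.0442
D_4 = 18.0016
D_5 = 20.1978
D_6 = 22.6620
TV_6 = 23.2512/(0.071−0.026) = 516.6933
P₀ = Σ Dₜ/(1+r)ᵗ + TV_6/(1+r)^6 = 419.6858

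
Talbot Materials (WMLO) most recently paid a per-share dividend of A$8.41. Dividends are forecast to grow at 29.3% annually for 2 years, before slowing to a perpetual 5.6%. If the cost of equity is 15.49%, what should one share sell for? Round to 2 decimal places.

A$132.51

Two-stage DDM. Project D₁…D_2 at 0.293, terminal growth 0.056, discount at r = 0.1549.
D_1 = 10.8741
D_2 = 14.0603
Terminal value at t=2: TV = D_3/(r−g) = 14.8476/(0.1549−0.056) = 150.1276
P₀ = 10.8741/(1+0.1549)^1 + 14.0603/(1+0.1549)^2 + 150.1276/(1+0.1549)^2 = 132.5140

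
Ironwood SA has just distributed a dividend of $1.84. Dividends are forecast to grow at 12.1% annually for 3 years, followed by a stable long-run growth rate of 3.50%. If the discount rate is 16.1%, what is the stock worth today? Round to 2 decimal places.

Two-stage DDM. Project D₁…D_3 at 0.121, terminal growth 0.035, discount at r = 0.161.
D_1 = 2.0626
D_2 = 2.3122
D_3 = 2.5920
Terminal value at t=3: TV = D_4/(r−g) = 2.6827/(0.161−0.035) = 21.2914
P₀ = 2.0626/(1+0.161)^1 + 2.3122/(1+0.161)^2 + 2.5920/(1+0.161)^3 + 21.2914/(1+0.161)^3 = 18.7536

$18.75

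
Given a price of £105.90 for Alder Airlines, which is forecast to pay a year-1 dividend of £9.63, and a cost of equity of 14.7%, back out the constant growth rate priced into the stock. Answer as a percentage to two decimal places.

5.61%

From P₀ = D₁/(r − g), the implied growth is g = r − D₁/P₀.
g = 0.147 − 9.63/105.90 = 0.147 − 0.09093 = 0.05607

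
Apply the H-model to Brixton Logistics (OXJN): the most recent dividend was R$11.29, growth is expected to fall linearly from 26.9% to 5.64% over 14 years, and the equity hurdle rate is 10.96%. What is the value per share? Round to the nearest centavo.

R$540.01

H-model: P₀ = D₀[(1+g_L) + H(g_S−g_L)]/(r−g_L), with H = 14/2 = 7.
P₀ = 11.29 × [(1+0.0564) + 7×(0.269−0.0564)] / (0.1096−0.0564)
   = 11.29 × 2.5446 / 0.0532 = 540.0100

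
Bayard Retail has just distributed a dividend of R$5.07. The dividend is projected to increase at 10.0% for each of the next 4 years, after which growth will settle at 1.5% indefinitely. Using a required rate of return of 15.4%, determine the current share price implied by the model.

R$48.58

Two-stage DDM. Project D₁…D_4 at 0.1, terminal growth 0.015, discount at r = 0.154.
D_1 = 5.5770
D_2 = 6.1347
D_3 = 6.7482
D_4 = 7.4230
Terminal value at t=4: TV = D_5/(r−g) = 7.5343/(0.154−0.015) = 54.2038
P₀ = 5.5770/(1+0.154)^1 + 6.1347/(1+0.154)^2 + 6.7482/(1+0.154)^3 + 7.4230/(1+0.154)^4 + 54.2038/(1+0.154)^4 = 48.5798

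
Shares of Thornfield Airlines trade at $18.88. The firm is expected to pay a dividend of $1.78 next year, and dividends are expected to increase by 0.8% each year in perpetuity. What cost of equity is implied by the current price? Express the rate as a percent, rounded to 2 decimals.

10.23%

Rearranging the constant-growth DDM: r = D₁/P₀ + g.
r = 1.7800 / 18.88 + 0.008 = 0.09428 + 0.008 = 0.10228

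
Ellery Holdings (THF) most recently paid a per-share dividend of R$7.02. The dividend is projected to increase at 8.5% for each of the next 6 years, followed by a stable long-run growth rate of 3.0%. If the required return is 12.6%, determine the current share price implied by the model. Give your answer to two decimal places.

Two-stage DDM. Project D₁…D_6 at 0.085, terminal growth 0.03, discount at r = 0.126.
D_1 = 7.6167
D_2 = 8.2641
D_3 = 8.9666
D_4 = 9.7287
D_5 = 10.5557
D_6 = 11.4529
Terminal value at t=6: TV = D_7/(r−g) = 11.7965/(0.126−0.03) = 122.8801
P₀ = 7.6167/(1+0.126)^1 + 8.2641/(1+0.126)^2 + 8.9666/(1+0.126)^3 + 9.7287/(1+0.126)^4 + 10.5557/(1+0.126)^5 + 11.4529/(1+0.126)^6 + 122.8801/(1+0.126)^6 = 97.3571

R$97.36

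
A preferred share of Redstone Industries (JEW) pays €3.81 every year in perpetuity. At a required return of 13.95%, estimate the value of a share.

Zero-growth DDM (perpetuity): P₀ = D/r = 3.81 / 0.1395 = 27.3118

€27.31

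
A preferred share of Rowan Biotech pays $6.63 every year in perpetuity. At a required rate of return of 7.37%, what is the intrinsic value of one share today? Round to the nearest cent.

$89.96

Zero-growth DDM (perpetuity): P₀ = D/r = 6.63 / 0.0737 = 89.9593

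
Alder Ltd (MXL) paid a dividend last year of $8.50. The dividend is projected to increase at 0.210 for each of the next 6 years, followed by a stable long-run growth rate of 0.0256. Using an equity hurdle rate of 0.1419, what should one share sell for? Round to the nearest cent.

$168.88

Two-stage DDM. Project D₁…D_6 at 0.21, terminal growth 0.0256, discount at r = 0.1419.
D_1 = 10.2850
D_2 = 12.4449
D_3 = 15.0583
D_4 = 18.2205
D_5 = 22.0468
D_6 = 26.6766
Terminal value at t=6: TV = D_7/(r−g) = 27.3596/(0.1419−0.0256) = 235.2499
P₀ = 10.2850/(1+0.1419)^1 + 12.4449/(1+0.1419)^2 + 15.0583/(1+0.1419)^3 + 18.2205/(1+0.1419)^4 + 22.0468/(1+0.1419)^5 + 26.6766/(1+0.1419)^6 + 235.2499/(1+0.1419)^6 = 168.8799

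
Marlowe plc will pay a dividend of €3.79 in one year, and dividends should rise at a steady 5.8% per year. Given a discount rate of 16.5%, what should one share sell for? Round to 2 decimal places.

€35.42

Gordon growth model: P₀ = D₁/(r − g), with D₁ = 3.79 given directly.
P₀ = 3.7900 / (0.165 − 0.058) = 3.7900 / 0.107 = 35.4206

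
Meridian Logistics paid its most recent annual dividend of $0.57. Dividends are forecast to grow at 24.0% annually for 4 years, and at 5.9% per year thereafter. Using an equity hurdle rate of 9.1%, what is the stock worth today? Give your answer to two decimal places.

$34.65

Two-stage DDM. Project D₁…D_4 at 0.24, terminal growth 0.059, discount at r = 0.091.
D_1 = 0.7068
D_2 = 0.8764
D_3 = 1.0868
D_4 = 1.3476
Terminal value at t=4: TV = D_5/(r−g) = 1.4271/(0.091−0.059) = 44.5972
P₀ = 0.7068/(1+0.091)^1 + 0.8764/(1+0.091)^2 + 1.0868/(1+0.091)^3 + 1.3476/(1+0.091)^4 + 44.5972/(1+0.091)^4 = 34.6503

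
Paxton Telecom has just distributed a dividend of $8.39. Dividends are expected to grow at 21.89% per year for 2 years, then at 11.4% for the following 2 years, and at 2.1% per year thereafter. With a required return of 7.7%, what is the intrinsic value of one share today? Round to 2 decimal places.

Three-stage DDM. Project D₁…D_4; terminal Gordon value at t=4 with g = 0.021; discount at r = 0.077.
D_1 = 10.2266
D_2 = 12.4652
D_3 = 13.8862
D_4 = 15.4692
TV_4 = 15.7941/(0.077−0.021) = 282.0371
P₀ = Σ Dₜ/(1+r)ᵗ + TV_4/(1+r)^4 = 252.4803

$252.48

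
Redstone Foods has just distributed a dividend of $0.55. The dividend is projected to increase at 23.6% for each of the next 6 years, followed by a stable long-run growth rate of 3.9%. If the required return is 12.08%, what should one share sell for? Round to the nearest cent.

$17.28

Two-stage DDM. Project D₁…D_6 at 0.236, terminal growth 0.039, discount at r = 0.1208.
D_1 = 0.6798
D_2 = 0.8402
D_3 = 1.0385
D_4 = 1.2836
D_5 = 1.5866
D_6 = 1.9610
Terminal value at t=6: TV = D_7/(r−g) = 2.0375/(0.1208−0.039) = 24.9078
P₀ = 0.6798/(1+0.1208)^1 + 0.8402/(1+0.1208)^2 + 1.0385/(1+0.1208)^3 + 1.2836/(1+0.1208)^4 + 1.5866/(1+0.1208)^5 + 1.9610/(1+0.1208)^6 + 24.9078/(1+0.1208)^6 = 17.2779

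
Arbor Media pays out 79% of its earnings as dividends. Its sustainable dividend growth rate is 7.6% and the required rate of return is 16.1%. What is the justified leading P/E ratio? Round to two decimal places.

Justified leading P/E = b/(r−g) = 0.79/(0.161−0.076) = 9.2941

9.29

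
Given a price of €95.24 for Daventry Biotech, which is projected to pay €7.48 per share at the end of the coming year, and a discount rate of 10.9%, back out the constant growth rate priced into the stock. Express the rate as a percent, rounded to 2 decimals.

From P₀ = D₁/(r − g), the implied growth is g = r − D₁/P₀.
g = 0.109 − 7.48/95.24 = 0.109 − 0.07854 = 0.03046

3.05%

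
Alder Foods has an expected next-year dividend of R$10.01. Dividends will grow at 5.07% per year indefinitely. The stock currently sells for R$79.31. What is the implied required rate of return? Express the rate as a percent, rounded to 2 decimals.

Rearranging the constant-growth DDM: r = D₁/P₀ + g.
r = 10.0100 / 79.31 + 0.0507 = 0.12621 + 0.0507 = 0.17691

17.69%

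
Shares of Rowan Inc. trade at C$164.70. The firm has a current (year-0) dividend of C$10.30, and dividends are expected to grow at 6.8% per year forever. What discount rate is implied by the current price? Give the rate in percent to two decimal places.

13.48%

Rearranging the constant-growth DDM: r = D₁/P₀ + g.
D₁ = 10.30 × (1 + 0.068) = 11.0004.
r = 11.0004 / 164.70 + 0.068 = 0.06679 + 0.068 = 0.13479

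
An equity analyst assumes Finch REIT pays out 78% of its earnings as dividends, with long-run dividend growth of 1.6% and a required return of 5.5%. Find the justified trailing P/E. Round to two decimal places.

20.32

Justified trailing P/E = b(1+g)/(r−g) = 0.78×(1+0.016)/(0.055−0.016) = 20.3200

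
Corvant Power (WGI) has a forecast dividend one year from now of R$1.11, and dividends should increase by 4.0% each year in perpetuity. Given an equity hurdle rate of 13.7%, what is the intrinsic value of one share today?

R$11.44

Gordon growth model: P₀ = D₁/(r − g), with D₁ = 1.11 given directly.
P₀ = 1.1100 / (0.137 − 0.04) = 1.1100 / 0.097 = 11.4433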